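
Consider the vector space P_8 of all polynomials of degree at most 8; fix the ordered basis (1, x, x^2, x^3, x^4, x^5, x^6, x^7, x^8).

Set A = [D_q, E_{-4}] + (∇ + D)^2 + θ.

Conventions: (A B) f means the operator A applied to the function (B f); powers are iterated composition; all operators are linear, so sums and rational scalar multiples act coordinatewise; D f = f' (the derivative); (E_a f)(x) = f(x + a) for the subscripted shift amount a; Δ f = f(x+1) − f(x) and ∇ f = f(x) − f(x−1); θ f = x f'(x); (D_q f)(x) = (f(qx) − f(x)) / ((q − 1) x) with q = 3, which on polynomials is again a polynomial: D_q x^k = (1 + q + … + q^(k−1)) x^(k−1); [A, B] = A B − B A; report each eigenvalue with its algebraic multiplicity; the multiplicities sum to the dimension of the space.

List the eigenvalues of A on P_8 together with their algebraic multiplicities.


image of 1: 0
image of x: x
image of x^2: 2x^2 + 16
image of x^3: 3x^3 + 80x - 172
image of x^4: 4x^4 + 320x^2 - 1584x + 2326
image of x^5: 5x^5 + 1216x^3 - 9656x^2 + 28526x - 29736
image of x^6: 6x^6 + 4496x^4 - 48880x^3 + 216650x^2 - 450800x + 366666
image of x^7: 7x^7 + 16208x^5 - 222084x^4 + 1310210x^3 - 4081480x^2 + 6629894x - 4448396
image of x^8: 8x^8 + 57088x^6 - 939680x^5 + 6915076x^4 - 28674240x^3 + 69789720x^2 - 93586528x + 53608718
the matrix is upper triangular; its diagonal is (0, 1, 2, 3, 4, 5, 6, 7, 8)
for a triangular matrix the eigenvalues are the diagonal entries, with algebraic multiplicity their repetition count

λ = 0 (multiplicity 1), λ = 1 (multiplicity 1), λ = 2 (multiplicity 1), λ = 3 (multiplicity 1), λ = 4 (multiplicity 1), λ = 5 (multiplicity 1), λ = 6 (multiplicity 1), λ = 7 (multiplicity 1), λ = 8 (multiplicity 1)


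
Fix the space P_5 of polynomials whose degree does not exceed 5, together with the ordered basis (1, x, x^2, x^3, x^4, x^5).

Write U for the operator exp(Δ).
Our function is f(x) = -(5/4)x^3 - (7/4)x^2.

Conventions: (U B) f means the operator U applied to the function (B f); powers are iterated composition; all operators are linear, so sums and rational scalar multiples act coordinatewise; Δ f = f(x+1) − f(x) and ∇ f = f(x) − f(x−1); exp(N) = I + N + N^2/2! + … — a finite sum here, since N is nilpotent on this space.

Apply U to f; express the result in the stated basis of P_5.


the image equals g(x) = -(5/4)x^3 - (11/2)x^2 - 11x - 39/4

order-1 term: -(15/4)x^2 - (29/4)x - 3
order-2 term: -(15/4)x - 11/2
order-3 term: -5/4
the series for exp(Δ) f terminates at order 3
exp(Δ) f = -(5/4)x^3 - (11/2)x^2 - 11x - 39/4


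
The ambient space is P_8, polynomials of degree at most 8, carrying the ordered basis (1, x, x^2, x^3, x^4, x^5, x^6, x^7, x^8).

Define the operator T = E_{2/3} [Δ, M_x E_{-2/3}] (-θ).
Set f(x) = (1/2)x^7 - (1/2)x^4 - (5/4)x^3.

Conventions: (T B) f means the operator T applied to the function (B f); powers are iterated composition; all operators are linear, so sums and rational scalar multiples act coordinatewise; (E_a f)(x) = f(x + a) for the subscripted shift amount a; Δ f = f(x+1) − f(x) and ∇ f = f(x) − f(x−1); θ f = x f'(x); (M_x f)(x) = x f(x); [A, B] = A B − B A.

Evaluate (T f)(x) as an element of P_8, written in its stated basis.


θ f = (7/2)x^7 - 2x^4 - (15/4)x^3
(-θ) f = -(7/2)x^7 + 2x^4 + (15/4)x^3
E_{-2/3} (-θ) f = -(7/2)x^7 + (49/3)x^6 - (98/3)x^5 + (1034/27)x^4 - (8353/324)x^3 + (1217/162)x^2 + (349/729)x - 1118/2187
M_x E_{-2/3} (-θ) f = -(7/2)x^8 + (49/3)x^7 - (98/3)x^6 + (1034/27)x^5 - (8353/324)x^4 + (1217/162)x^3 + (349/729)x^2 - (1118/2187)x
Δ (M_x E_{-2/3}) (-θ) f = -28x^7 + (49/3)x^6 - 49x^5 + (760/27)x^4 + (176/81)x^3 + (157/27)x^2 + (3187/1458)x + 1417/8748
Δ (-θ) f = -(49/2)x^6 - (147/2)x^5 - (245/2)x^4 - (229/2)x^3 - (201/4)x^2 - (21/4)x + 9/4
E_{-2/3} Δ (-θ) f = -(49/2)x^6 + (49/2)x^5 - (245/6)x^4 + (1657/54)x^3 - (295/108)x^2 + (335/324)x + 1963/2916
M_x E_{-2/3} Δ (-θ) f = -(49/2)x^7 + (49/2)x^6 - (245/6)x^5 + (1657/54)x^4 - (295/108)x^3 + (335/324)x^2 + (1963/2916)x
[Δ, M_x E_{-2/3}] (-θ) f = -(7/2)x^7 - (49/6)x^6 - (49/6)x^5 - (137/54)x^4 + (1589/324)x^3 + (1549/324)x^2 + (4411/2916)x + 1417/8748
E_{2/3} [Δ, M_x E_{-2/3}] (-θ) f = -(7/2)x^7 - (49/2)x^6 - (147/2)x^5 - (241/2)x^4 - (443/4)x^3 - (201/4)x^2 - (21/4)x + 9/4

the result is g(x) = -(7/2)x^7 - (49/2)x^6 - (147/2)x^5 - (241/2)x^4 - (443/4)x^3 - (201/4)x^2 - (21/4)x + 9/4


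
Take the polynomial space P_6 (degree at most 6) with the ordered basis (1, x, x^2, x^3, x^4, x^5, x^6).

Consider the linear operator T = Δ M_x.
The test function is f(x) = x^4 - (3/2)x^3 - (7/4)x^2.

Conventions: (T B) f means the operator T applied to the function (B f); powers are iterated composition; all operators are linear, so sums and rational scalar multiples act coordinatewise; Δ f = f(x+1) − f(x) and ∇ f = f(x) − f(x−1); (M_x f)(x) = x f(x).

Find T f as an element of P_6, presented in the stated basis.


the result is g(x) = 5x^4 + 4x^3 - (17/4)x^2 - (25/4)x - 9/4

M_x f = x^5 - (3/2)x^4 - (7/4)x^3
Δ M_x f = 5x^4 + 4x^3 - (17/4)x^2 - (25/4)x - 9/4


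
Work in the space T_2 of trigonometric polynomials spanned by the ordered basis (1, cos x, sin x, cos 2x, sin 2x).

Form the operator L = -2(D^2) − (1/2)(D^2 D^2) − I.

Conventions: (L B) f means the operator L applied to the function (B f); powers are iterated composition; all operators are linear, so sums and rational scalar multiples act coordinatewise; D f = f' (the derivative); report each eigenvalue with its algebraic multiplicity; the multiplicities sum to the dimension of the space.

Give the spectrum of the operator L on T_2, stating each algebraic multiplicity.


image of 1: -1
image of cos x: (1/2)cos x
image of sin x: (1/2)sin x
image of cos 2x: -cos 2x
image of sin 2x: -sin 2x
the matrix is diagonal; its diagonal is (-1, 1/2, 1/2, -1, -1)
for a triangular matrix the eigenvalues are the diagonal entries, with algebraic multiplicity their repetition count

λ = -1 (multiplicity 3), λ = 1/2 (multiplicity 2)


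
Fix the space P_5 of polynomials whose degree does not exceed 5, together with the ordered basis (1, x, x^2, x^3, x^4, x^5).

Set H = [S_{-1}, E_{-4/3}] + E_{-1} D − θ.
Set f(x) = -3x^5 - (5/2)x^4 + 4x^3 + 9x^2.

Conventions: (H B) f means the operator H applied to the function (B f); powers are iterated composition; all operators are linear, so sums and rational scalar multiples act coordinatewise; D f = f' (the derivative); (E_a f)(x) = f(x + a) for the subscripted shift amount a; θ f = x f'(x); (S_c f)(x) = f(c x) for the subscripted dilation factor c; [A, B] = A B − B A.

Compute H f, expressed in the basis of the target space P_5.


the result is g(x) = 15x^5 + 35x^4 + (34/3)x^3 + (398/9)x^2 + (664/27)x - 379/81

E_{-4/3} f = -3x^5 + (35/2)x^4 - 36x^3 + (337/9)x^2 - (712/27)x + 304/27
S_{-1} E_{-4/3} f = 3x^5 + (35/2)x^4 + 36x^3 + (337/9)x^2 + (712/27)x + 304/27
S_{-1} f = 3x^5 - (5/2)x^4 - 4x^3 + 9x^2
E_{-4/3} S_{-1} f = 3x^5 - (45/2)x^4 + (188/3)x^3 - (655/9)x^2 + (232/9)x + 400/81
[S_{-1}, E_{-4/3}] f = 40x^4 - (80/3)x^3 + (992/9)x^2 + (16/27)x + 512/81
D f = -15x^4 - 10x^3 + 12x^2 + 18x
E_{-1} D f = -15x^4 + 50x^3 - 48x^2 + 24x - 11
θ f = -15x^5 - 10x^4 + 12x^3 + 18x^2
(-θ) f = 15x^5 + 10x^4 - 12x^3 - 18x^2
([S_{-1}, E_{-4/3}] + E_{-1} D − θ) f = 15x^5 + 35x^4 + (34/3)x^3 + (398/9)x^2 + (664/27)x - 379/81


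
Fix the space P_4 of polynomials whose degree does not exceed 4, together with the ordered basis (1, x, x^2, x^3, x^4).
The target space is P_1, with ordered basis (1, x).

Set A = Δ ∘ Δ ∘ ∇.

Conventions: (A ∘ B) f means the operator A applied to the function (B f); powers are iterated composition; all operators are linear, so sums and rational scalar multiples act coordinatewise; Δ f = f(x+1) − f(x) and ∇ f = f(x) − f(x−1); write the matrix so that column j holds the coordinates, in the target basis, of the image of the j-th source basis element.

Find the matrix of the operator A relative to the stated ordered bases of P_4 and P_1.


the matrix is [[0, 0, 0, 6, 12]; [0, 0, 0, 0, 24]] (rows listed top to bottom)

image of 1: 0
image of x: 0
image of x^2: 0
image of x^3: 6
image of x^4: 24x + 12
each image's coordinates form column j of the matrix


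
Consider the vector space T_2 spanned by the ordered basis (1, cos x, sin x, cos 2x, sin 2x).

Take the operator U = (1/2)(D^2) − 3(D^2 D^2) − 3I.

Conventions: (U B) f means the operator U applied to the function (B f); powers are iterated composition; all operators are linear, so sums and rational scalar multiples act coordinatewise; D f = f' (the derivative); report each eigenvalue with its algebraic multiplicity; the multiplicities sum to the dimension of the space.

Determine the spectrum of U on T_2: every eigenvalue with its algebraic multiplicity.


image of 1: -3
image of cos x: -(13/2)cos x
image of sin x: -(13/2)sin x
image of cos 2x: -53cos 2x
image of sin 2x: -53sin 2x
the matrix is diagonal; its diagonal is (-3, -13/2, -13/2, -53, -53)
for a triangular matrix the eigenvalues are the diagonal entries, with algebraic multiplicity their repetition count

λ = -53 (multiplicity 2), λ = -13/2 (multiplicity 2), λ = -3 (multiplicity 1)


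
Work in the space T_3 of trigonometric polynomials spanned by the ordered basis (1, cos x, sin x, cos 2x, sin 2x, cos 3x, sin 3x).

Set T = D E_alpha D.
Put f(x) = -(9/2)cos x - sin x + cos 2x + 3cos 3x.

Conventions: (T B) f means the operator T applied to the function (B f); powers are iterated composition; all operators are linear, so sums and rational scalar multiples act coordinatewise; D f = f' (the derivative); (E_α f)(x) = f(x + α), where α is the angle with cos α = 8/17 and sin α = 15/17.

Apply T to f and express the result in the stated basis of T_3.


g(x) = 3cos x - (7/2)sin x + (644/289)cos 2x + (960/289)sin 2x + (131976/4913)cos 3x - (13365/4913)sin 3x

D f = -cos x + (9/2)sin x - 2sin 2x - 9sin 3x
E_alpha D f = (7/2)cos x + 3sin x - (480/289)cos 2x + (322/289)sin 2x + (4455/4913)cos 3x + (43992/4913)sin 3x
D (E_alpha D) f = 3cos x - (7/2)sin x + (644/289)cos 2x + (960/289)sin 2x + (131976/4913)cos 3x - (13365/4913)sin 3x


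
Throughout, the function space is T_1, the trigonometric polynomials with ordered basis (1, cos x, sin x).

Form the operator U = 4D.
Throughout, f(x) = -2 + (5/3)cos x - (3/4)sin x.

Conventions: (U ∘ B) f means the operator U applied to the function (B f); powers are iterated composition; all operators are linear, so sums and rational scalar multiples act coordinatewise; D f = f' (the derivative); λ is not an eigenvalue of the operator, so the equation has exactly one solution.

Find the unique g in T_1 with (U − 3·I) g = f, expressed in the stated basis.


the result is g(x) = 2/3 - (2/25)cos x + (107/300)sin x

write g with unknown coordinates in the stated basis and equate coefficients in (U − 3·I) g = f
solving from the highest basis element down gives g = 2/3 - (2/25)cos x + (107/300)sin x
check: U g = (107/75)cos x + (8/25)sin x
so U g − 3·g = -2 + (5/3)cos x - (3/4)sin x = f ✓


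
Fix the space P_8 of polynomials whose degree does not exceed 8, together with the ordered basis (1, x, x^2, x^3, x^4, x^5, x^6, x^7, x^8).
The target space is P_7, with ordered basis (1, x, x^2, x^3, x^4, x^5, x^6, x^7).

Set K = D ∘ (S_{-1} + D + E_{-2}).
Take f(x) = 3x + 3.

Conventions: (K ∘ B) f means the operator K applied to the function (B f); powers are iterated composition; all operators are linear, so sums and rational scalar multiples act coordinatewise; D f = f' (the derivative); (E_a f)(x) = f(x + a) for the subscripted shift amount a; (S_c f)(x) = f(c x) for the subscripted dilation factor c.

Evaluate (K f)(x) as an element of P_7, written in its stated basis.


S_{-1} f = -3x + 3
D f = 3
E_{-2} f = 3x - 3
(S_{-1} + D + E_{-2}) f = 3
D (S_{-1} + D + E_{-2}) f = 0

the image equals g(x) = 0


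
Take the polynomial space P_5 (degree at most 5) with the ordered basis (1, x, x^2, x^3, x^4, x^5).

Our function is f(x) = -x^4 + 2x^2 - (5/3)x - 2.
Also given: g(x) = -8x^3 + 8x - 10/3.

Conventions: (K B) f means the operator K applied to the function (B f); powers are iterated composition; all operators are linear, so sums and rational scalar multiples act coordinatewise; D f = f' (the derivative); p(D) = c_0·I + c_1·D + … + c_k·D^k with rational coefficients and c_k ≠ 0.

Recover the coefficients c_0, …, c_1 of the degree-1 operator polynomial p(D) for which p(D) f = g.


D^0 f = -x^4 + 2x^2 - (5/3)x - 2
D^1 f = -4x^3 + 4x - 5/3
matching coefficients of g against c_0 f + c_1 Df + … from the top degree down determines the c_i
solution: c_0 = 0, c_1 = 2

p(D) = 2·D, i.e. c_0 = 0, c_1 = 2


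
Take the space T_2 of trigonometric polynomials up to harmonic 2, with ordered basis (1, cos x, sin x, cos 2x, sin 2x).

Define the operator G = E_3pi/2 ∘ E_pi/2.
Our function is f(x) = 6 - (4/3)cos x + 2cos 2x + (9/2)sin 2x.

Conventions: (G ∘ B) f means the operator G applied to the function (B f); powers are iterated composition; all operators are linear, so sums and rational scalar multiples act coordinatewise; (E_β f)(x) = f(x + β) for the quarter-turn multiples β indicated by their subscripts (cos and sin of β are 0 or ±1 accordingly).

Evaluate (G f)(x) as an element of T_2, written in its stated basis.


g(x) = 6 - (4/3)cos x + 2cos 2x + (9/2)sin 2x

E_pi/2 f = 6 + (4/3)sin x - 2cos 2x - (9/2)sin 2x
E_3pi/2 E_pi/2 f = 6 - (4/3)cos x + 2cos 2x + (9/2)sin 2x


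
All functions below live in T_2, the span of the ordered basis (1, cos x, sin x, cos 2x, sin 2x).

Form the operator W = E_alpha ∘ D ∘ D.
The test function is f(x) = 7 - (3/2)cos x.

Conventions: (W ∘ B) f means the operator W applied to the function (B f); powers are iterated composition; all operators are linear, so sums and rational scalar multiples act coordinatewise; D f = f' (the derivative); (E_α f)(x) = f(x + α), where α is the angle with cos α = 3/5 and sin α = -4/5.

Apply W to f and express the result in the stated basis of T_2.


D f = (3/2)sin x
D D f = (3/2)cos x
E_alpha D D f = (9/10)cos x + (6/5)sin x

the result is g(x) = (9/10)cos x + (6/5)sin x


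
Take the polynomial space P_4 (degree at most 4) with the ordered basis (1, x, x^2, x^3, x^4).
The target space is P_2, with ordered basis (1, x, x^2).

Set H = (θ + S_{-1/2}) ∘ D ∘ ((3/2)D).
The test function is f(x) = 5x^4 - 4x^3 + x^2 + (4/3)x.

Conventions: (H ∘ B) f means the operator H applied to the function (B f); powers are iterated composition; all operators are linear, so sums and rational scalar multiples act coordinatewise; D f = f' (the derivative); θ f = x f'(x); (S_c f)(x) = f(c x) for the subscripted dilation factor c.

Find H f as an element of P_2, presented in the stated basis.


D f = 20x^3 - 12x^2 + 2x + 4/3
((3/2)D) f = 30x^3 - 18x^2 + 3x + 2
D ((3/2)D) f = 90x^2 - 36x + 3
θ D ((3/2)D) f = 180x^2 - 36x
S_{-1/2} D ((3/2)D) f = (45/2)x^2 + 18x + 3
(θ + S_{-1/2}) D ((3/2)D) f = (405/2)x^2 - 18x + 3

g(x) = (405/2)x^2 - 18x + 3


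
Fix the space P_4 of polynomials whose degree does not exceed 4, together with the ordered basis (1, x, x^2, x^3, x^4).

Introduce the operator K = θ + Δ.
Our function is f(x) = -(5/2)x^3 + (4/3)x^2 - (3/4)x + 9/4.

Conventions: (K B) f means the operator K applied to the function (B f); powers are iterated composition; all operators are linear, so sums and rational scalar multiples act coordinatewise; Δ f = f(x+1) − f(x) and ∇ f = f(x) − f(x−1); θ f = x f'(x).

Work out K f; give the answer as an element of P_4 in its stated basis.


the image equals g(x) = -(15/2)x^3 - (29/6)x^2 - (67/12)x - 23/12

θ f = -(15/2)x^3 + (8/3)x^2 - (3/4)x
Δ f = -(15/2)x^2 - (29/6)x - 23/12
(θ + Δ) f = -(15/2)x^3 - (29/6)x^2 - (67/12)x - 23/12


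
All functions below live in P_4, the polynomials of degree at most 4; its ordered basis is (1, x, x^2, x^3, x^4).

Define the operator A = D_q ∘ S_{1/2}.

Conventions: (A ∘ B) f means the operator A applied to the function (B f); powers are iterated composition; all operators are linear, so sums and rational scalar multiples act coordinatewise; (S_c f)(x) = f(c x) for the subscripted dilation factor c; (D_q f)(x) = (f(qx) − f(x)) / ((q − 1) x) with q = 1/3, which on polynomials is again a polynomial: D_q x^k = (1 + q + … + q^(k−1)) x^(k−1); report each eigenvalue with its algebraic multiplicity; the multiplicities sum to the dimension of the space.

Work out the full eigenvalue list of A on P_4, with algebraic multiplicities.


λ = 0 (multiplicity 5)

image of 1: 0
image of x: 1/2
image of x^2: (1/3)x
image of x^3: (13/72)x^2
image of x^4: (5/54)x^3
the matrix is upper triangular; its diagonal is (0, 0, 0, 0, 0)
for a triangular matrix the eigenvalues are the diagonal entries, with algebraic multiplicity their repetition count


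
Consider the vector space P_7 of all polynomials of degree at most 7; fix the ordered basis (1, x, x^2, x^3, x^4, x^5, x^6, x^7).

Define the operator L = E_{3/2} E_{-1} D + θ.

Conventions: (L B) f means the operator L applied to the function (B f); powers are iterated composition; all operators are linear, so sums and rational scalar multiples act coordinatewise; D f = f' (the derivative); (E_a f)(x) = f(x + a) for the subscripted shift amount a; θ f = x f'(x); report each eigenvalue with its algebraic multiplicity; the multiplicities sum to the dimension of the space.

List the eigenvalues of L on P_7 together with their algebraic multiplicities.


λ = 0 (multiplicity 1), λ = 1 (multiplicity 1), λ = 2 (multiplicity 1), λ = 3 (multiplicity 1), λ = 4 (multiplicity 1), λ = 5 (multiplicity 1), λ = 6 (multiplicity 1), λ = 7 (multiplicity 1)

image of 1: 0
image of x: x + 1
image of x^2: 2x^2 + 2x + 1
image of x^3: 3x^3 + 3x^2 + 3x + 3/4
image of x^4: 4x^4 + 4x^3 + 6x^2 + 3x + 1/2
image of x^5: 5x^5 + 5x^4 + 10x^3 + (15/2)x^2 + (5/2)x + 5/16
image of x^6: 6x^6 + 6x^5 + 15x^4 + 15x^3 + (15/2)x^2 + (15/8)x + 3/16
image of x^7: 7x^7 + 7x^6 + 21x^5 + (105/4)x^4 + (35/2)x^3 + (105/16)x^2 + (21/16)x + 7/64
the matrix is upper triangular; its diagonal is (0, 1, 2, 3, 4, 5, 6, 7)
for a triangular matrix the eigenvalues are the diagonal entries, with algebraic multiplicity their repetition count


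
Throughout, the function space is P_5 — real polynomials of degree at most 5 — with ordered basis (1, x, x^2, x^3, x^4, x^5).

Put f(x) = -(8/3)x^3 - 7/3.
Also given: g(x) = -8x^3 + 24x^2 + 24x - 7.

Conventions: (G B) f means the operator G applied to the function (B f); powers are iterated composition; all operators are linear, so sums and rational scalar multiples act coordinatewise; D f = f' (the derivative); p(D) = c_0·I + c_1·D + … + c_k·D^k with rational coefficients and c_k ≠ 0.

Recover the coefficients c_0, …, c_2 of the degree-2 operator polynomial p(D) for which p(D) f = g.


c_0 = 3, c_1 = -3, c_2 = -3/2

D^0 f = -(8/3)x^3 - 7/3
D^1 f = -8x^2
D^2 f = -16x
matching coefficients of g against c_0 f + c_1 Df + … from the top degree down determines the c_i
solution: c_0 = 3, c_1 = -3, c_2 = -3/2


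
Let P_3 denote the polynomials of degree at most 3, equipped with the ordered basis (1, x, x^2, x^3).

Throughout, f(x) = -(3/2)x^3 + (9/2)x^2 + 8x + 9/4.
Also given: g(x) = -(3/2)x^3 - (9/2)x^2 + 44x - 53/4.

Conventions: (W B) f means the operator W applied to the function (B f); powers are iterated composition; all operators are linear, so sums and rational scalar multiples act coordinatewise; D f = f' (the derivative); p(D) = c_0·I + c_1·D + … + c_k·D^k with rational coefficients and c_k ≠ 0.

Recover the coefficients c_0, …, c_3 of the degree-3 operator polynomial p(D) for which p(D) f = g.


D^0 f = -(3/2)x^3 + (9/2)x^2 + 8x + 9/4
D^1 f = -(9/2)x^2 + 9x + 8
D^2 f = -9x + 9
D^3 f = -9
matching coefficients of g against c_0 f + c_1 Df + … from the top degree down determines the c_i
solution: c_0 = 1, c_1 = 2, c_2 = -2, c_3 = 3/2

c_0 = 1, c_1 = 2, c_2 = -2, c_3 = 3/2


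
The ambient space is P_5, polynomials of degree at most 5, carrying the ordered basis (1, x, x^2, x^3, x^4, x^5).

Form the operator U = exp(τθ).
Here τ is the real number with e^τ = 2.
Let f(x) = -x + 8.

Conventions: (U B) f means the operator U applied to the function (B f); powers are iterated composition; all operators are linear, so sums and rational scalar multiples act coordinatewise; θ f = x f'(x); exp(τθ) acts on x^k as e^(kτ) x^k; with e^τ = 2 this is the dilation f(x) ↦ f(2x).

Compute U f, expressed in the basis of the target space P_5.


exp(τθ) x^k = e^(kτ) x^k; with e^τ = 2 this sends x^k to 2^k x^k
x ↦ 2 x
applying this coordinatewise to f: exp(τθ) f = -2x + 8

the result is g(x) = -2x + 8


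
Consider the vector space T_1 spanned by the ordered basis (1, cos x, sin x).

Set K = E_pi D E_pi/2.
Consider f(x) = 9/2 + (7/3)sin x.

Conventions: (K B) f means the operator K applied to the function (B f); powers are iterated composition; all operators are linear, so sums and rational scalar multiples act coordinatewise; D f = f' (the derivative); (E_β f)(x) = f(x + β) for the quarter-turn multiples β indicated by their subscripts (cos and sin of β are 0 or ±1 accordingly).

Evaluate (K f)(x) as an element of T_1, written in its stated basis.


g(x) = (7/3)sin x

E_pi/2 f = 9/2 + (7/3)cos x
D E_pi/2 f = -(7/3)sin x
E_pi D E_pi/2 f = (7/3)sin x


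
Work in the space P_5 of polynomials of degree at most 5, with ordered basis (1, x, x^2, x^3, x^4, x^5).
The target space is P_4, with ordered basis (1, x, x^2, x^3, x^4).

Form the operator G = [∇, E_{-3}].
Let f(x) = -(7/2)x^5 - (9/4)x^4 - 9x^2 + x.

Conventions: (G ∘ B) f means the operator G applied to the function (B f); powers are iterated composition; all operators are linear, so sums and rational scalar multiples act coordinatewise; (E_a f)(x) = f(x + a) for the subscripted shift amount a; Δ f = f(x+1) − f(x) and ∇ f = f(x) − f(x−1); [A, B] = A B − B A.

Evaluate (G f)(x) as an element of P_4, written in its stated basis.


E_{-3} f = -(7/2)x^5 + (201/4)x^4 - 288x^3 + (1629/2)x^2 - (2239/2)x + 2337/4
∇ E_{-3} f = -(35/2)x^4 + 236x^3 - (2401/2)x^2 + (5423/2)x - 9103/4
∇ f = -(35/2)x^4 + 26x^3 - (43/2)x^2 - (19/2)x + 35/4
E_{-3} ∇ f = -(35/2)x^4 + 236x^3 - (2401/2)x^2 + (5423/2)x - 9103/4
[∇, E_{-3}] f = 0

the result is g(x) = 0


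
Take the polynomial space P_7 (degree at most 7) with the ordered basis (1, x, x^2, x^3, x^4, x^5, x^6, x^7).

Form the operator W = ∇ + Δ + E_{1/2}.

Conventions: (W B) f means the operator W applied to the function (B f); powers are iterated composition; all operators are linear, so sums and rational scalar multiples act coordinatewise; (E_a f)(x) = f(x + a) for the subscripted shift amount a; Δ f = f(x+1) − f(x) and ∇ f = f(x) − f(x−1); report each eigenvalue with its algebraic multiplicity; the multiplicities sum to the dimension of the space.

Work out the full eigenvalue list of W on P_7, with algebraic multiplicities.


λ = 1 (multiplicity 8)

image of 1: 1
image of x: x + 5/2
image of x^2: x^2 + 5x + 1/4
image of x^3: x^3 + (15/2)x^2 + (3/4)x + 17/8
image of x^4: x^4 + 10x^3 + (3/2)x^2 + (17/2)x + 1/16
image of x^5: x^5 + (25/2)x^4 + (5/2)x^3 + (85/4)x^2 + (5/16)x + 65/32
image of x^6: x^6 + 15x^5 + (15/4)x^4 + (85/2)x^3 + (15/16)x^2 + (195/16)x + 1/64
image of x^7: x^7 + (35/2)x^6 + (21/4)x^5 + (595/8)x^4 + (35/16)x^3 + (1365/32)x^2 + (7/64)x + 257/128
the matrix is upper triangular; its diagonal is (1, 1, 1, 1, 1, 1, 1, 1)
for a triangular matrix the eigenvalues are the diagonal entries, with algebraic multiplicity their repetition count


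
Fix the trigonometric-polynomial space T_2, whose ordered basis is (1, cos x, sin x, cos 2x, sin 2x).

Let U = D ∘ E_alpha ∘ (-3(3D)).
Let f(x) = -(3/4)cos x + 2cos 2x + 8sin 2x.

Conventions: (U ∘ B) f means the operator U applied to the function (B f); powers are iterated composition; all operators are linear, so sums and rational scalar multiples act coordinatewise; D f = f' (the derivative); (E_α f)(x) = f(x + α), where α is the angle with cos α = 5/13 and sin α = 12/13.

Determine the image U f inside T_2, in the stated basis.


the image equals g(x) = -(135/52)cos x + (81/13)sin x + (25992/169)cos 2x - (42912/169)sin 2x

D f = (3/4)sin x + 16cos 2x - 4sin 2x
(3D) f = (9/4)sin x + 48cos 2x - 12sin 2x
(-3(3D)) f = -(27/4)sin x - 144cos 2x + 36sin 2x
E_alpha (-3(3D)) f = -(81/13)cos x - (135/52)sin x + (21456/169)cos 2x + (12996/169)sin 2x
D E_alpha (-3(3D)) f = -(135/52)cos x + (81/13)sin x + (25992/169)cos 2x - (42912/169)sin 2x


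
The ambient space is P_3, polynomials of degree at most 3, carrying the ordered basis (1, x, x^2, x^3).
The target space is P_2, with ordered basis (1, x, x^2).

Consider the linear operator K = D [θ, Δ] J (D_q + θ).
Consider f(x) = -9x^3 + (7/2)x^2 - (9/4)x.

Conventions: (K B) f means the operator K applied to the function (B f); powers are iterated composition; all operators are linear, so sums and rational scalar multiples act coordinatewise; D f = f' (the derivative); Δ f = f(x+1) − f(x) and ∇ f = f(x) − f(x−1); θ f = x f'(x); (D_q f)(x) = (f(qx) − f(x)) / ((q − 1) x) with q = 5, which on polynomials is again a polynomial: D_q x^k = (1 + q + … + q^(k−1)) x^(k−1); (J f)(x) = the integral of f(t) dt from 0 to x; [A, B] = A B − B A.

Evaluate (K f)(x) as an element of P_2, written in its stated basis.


the result is g(x) = 81x^2 + 706x + 2425/4

D_q f = -279x^2 + 21x - 9/4
θ f = -27x^3 + 7x^2 - (9/4)x
(D_q + θ) f = -27x^3 - 272x^2 + (75/4)x - 9/4
J (D_q + θ) f = -(27/4)x^4 - (272/3)x^3 + (75/8)x^2 - (9/4)x
Δ (J (D_q + θ)) f = -27x^3 - (625/2)x^2 - (1121/4)x - 2167/24
θ Δ (J (D_q + θ)) f = -81x^3 - 625x^2 - (1121/4)x
θ (J (D_q + θ)) f = -27x^4 - 272x^3 + (75/4)x^2 - (9/4)x
Δ θ (J (D_q + θ)) f = -108x^3 - 978x^2 - (1773/2)x - 565/2
[θ, Δ] (J (D_q + θ)) f = 27x^3 + 353x^2 + (2425/4)x + 565/2
D [θ, Δ] (J (D_q + θ)) f = 81x^2 + 706x + 2425/4


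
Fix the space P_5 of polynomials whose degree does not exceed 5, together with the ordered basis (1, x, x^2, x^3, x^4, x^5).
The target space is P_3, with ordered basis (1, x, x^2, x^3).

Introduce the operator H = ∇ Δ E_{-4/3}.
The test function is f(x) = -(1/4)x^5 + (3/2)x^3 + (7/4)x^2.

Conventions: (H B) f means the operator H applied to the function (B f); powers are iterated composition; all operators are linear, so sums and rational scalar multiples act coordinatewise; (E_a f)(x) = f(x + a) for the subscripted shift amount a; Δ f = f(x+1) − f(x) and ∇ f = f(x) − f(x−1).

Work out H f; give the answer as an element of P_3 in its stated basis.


the result is g(x) = -5x^3 + 20x^2 - (121/6)x + 361/54

E_{-4/3} f = -(1/4)x^5 + (5/3)x^4 - (53/18)x^3 + (181/108)x^2 - (50/81)x + 148/243
Δ E_{-4/3} f = -(5/4)x^4 + (25/6)x^3 - (4/3)x^2 - (7/108)x - 38/81
∇ Δ E_{-4/3} f = -5x^3 + 20x^2 - (121/6)x + 361/54


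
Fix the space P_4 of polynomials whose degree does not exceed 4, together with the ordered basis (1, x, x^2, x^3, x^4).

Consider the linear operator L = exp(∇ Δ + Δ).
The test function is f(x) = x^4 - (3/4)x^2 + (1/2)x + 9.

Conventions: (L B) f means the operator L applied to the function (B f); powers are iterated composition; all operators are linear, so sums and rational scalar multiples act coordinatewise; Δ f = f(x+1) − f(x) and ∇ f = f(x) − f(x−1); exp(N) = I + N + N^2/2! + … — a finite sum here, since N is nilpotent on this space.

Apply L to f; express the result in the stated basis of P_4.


order-1 term: 4x^3 + 18x^2 + (5/2)x + 5/4
order-2 term: 6x^2 + 36x + 121/4
order-3 term: 4x + 18
order-4 term: 1
the series for exp(∇ Δ + Δ) f terminates at order 4
exp(∇ Δ + Δ) f = x^4 + 4x^3 + (93/4)x^2 + 43x + 119/2

the image equals g(x) = x^4 + 4x^3 + (93/4)x^2 + 43x + 119/2


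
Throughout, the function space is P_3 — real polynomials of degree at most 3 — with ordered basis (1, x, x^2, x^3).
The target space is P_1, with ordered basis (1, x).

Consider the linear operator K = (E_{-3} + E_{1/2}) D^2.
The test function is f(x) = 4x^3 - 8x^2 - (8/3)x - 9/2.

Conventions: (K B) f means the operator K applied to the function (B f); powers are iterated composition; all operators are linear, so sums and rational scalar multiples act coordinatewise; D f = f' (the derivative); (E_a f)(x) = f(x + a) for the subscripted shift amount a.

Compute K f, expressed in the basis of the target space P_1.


D f = 12x^2 - 16x - 8/3
D D f = 24x - 16
E_{-3} D^2 f = 24x - 88
E_{1/2} D^2 f = 24x - 4
(E_{-3} + E_{1/2}) D^2 f = 48x - 92

the result is g(x) = 48x - 92


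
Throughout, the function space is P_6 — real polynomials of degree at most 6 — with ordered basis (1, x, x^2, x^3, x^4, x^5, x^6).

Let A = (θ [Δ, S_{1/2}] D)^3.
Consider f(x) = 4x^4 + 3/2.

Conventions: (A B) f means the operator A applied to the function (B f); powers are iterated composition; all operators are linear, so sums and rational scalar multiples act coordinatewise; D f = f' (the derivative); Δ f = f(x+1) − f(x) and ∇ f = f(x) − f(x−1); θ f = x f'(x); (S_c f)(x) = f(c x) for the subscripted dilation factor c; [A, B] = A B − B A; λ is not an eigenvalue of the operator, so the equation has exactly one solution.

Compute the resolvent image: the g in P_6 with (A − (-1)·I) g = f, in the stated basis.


the result is g(x) = 4x^4 + 3/2

write g with unknown coordinates in the stated basis and equate coefficients in (A − (-1)·I) g = f
solving from the highest basis element down gives g = 4x^4 + 3/2
check: A g = 0
so A g − (-1)·g = 4x^4 + 3/2 = f ✓


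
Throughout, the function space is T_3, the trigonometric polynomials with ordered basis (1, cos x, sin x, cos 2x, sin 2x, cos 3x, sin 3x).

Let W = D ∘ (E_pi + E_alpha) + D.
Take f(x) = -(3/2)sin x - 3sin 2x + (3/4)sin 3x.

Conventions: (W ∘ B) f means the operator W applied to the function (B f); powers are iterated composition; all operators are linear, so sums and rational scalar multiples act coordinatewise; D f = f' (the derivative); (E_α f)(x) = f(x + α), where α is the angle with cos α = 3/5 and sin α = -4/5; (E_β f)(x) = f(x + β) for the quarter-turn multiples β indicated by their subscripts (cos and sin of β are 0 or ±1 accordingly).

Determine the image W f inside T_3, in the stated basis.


g(x) = -(9/10)cos x - (6/5)sin x - (258/25)cos 2x - (144/25)sin 2x - (1053/500)cos 3x + (99/125)sin 3x

E_pi f = (3/2)sin x - 3sin 2x - (3/4)sin 3x
E_alpha f = (6/5)cos x - (9/10)sin x + (72/25)cos 2x + (21/25)sin 2x - (33/125)cos 3x - (351/500)sin 3x
(E_pi + E_alpha) f = (6/5)cos x + (3/5)sin x + (72/25)cos 2x - (54/25)sin 2x - (33/125)cos 3x - (363/250)sin 3x
D (E_pi + E_alpha) f = (3/5)cos x - (6/5)sin x - (108/25)cos 2x - (144/25)sin 2x - (1089/250)cos 3x + (99/125)sin 3x
D f = -(3/2)cos x - 6cos 2x + (9/4)cos 3x
(D ∘ (E_pi + E_alpha) + D) f = -(9/10)cos x - (6/5)sin x - (258/25)cos 2x - (144/25)sin 2x - (1053/500)cos 3x + (99/125)sin 3x


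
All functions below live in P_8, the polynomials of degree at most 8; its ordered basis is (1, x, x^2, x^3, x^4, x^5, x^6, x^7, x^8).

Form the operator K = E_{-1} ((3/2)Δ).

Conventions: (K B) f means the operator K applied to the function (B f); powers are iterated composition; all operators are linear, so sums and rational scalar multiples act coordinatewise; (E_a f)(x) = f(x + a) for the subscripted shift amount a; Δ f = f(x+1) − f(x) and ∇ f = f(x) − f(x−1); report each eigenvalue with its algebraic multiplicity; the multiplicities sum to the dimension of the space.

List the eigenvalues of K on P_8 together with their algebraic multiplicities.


image of 1: 0
image of x: 3/2
image of x^2: 3x - 3/2
image of x^3: (9/2)x^2 - (9/2)x + 3/2
image of x^4: 6x^3 - 9x^2 + 6x - 3/2
image of x^5: (15/2)x^4 - 15x^3 + 15x^2 - (15/2)x + 3/2
image of x^6: 9x^5 - (45/2)x^4 + 30x^3 - (45/2)x^2 + 9x - 3/2
image of x^7: (21/2)x^6 - (63/2)x^5 + (105/2)x^4 - (105/2)x^3 + (63/2)x^2 - (21/2)x + 3/2
image of x^8: 12x^7 - 42x^6 + 84x^5 - 105x^4 + 84x^3 - 42x^2 + 12x - 3/2
the matrix is upper triangular; its diagonal is (0, 0, 0, 0, 0, 0, 0, 0, 0)
for a triangular matrix the eigenvalues are the diagonal entries, with algebraic multiplicity their repetition count

λ = 0 (multiplicity 9)


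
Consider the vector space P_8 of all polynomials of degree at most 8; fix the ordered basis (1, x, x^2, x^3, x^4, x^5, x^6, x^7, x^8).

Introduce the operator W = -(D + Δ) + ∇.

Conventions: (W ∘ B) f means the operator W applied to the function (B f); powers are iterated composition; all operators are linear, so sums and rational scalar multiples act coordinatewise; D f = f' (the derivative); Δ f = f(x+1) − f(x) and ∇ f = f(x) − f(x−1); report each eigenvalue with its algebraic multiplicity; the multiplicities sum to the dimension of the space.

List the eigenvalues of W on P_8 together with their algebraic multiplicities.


image of 1: 0
image of x: -1
image of x^2: -2x - 2
image of x^3: -3x^2 - 6x
image of x^4: -4x^3 - 12x^2 - 2
image of x^5: -5x^4 - 20x^3 - 10x
image of x^6: -6x^5 - 30x^4 - 30x^2 - 2
image of x^7: -7x^6 - 42x^5 - 70x^3 - 14x
image of x^8: -8x^7 - 56x^6 - 140x^4 - 56x^2 - 2
the matrix is upper triangular; its diagonal is (0, 0, 0, 0, 0, 0, 0, 0, 0)
for a triangular matrix the eigenvalues are the diagonal entries, with algebraic multiplicity their repetition count

λ = 0 (multiplicity 9)


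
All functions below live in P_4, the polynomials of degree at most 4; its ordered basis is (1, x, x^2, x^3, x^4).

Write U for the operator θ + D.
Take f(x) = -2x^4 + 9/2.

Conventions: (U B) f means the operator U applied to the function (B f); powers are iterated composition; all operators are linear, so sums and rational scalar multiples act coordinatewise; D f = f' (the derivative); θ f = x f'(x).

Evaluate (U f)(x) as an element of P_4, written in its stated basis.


θ f = -8x^4
D f = -8x^3
(θ + D) f = -8x^4 - 8x^3

g(x) = -8x^4 - 8x^3


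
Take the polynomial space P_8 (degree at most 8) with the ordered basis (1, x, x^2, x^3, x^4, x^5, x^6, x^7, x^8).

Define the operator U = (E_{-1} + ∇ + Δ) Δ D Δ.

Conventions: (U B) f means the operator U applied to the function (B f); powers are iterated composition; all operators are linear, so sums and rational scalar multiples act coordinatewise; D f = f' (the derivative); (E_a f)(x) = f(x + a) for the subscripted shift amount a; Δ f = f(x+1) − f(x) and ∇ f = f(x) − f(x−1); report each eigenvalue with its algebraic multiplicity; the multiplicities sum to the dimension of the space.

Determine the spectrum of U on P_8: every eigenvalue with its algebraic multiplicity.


image of 1: 0
image of x: 0
image of x^2: 0
image of x^3: 6
image of x^4: 24x + 48
image of x^5: 60x^2 + 240x + 250
image of x^6: 120x^3 + 720x^2 + 1500x + 1080
image of x^7: 210x^4 + 1680x^3 + 5250x^2 + 7560x + 4214
image of x^8: 336x^5 + 3360x^4 + 14000x^3 + 30240x^2 + 33712x + 15456
the matrix is upper triangular; its diagonal is (0, 0, 0, 0, 0, 0, 0, 0, 0)
for a triangular matrix the eigenvalues are the diagonal entries, with algebraic multiplicity their repetition count

λ = 0 (multiplicity 9)


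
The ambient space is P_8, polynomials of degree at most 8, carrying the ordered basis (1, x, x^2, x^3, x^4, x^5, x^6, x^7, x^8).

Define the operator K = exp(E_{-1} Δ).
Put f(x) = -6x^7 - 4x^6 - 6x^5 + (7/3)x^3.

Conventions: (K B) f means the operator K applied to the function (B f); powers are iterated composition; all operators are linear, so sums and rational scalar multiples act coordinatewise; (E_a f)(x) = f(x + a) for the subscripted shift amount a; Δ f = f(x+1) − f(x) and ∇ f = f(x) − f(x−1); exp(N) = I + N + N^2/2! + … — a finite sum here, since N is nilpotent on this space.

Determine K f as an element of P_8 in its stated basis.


the image equals g(x) = -6x^7 - 46x^6 - 30x^5 + 180x^4 - (383/3)x^3 - 245x^2 + 300x - 97/3

order-1 term: -42x^6 + 102x^5 - 180x^4 + 190x^3 - 119x^2 + 41x - 17/3
order-2 term: -126x^5 + 570x^4 - 1290x^3 + 1650x^2 - 1145x + 337
order-3 term: -210x^4 + 1180x^3 - 2850x^2 + 3360x - 4781/3
order-4 term: -210x^3 + 1200x^2 - 2520x + 1900
order-5 term: -126x^2 + 606x - 786
order-6 term: -42x + 122
order-7 term: -6
the series for exp(E_{-1} Δ) f terminates at order 7
exp(E_{-1} Δ) f = -6x^7 - 46x^6 - 30x^5 + 180x^4 - (383/3)x^3 - 245x^2 + 300x - 97/3


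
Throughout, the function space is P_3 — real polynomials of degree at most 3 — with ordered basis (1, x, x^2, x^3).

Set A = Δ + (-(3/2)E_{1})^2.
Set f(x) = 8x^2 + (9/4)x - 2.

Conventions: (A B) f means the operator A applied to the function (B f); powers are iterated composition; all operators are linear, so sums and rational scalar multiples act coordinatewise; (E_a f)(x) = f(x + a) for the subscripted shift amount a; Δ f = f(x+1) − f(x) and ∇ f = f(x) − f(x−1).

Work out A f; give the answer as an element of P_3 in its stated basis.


Δ f = 16x + 41/4
E_{1} f = 8x^2 + (73/4)x + 33/4
(-(3/2)E_{1}) f = -12x^2 - (219/8)x - 99/8
E_{1} (-(3/2)E_{1}) f = -12x^2 - (411/8)x - 207/4
(-(3/2)E_{1}) (-(3/2)E_{1}) f = 18x^2 + (1233/16)x + 621/8
(Δ + (-(3/2)E_{1})^2) f = 18x^2 + (1489/16)x + 703/8

the image equals g(x) = 18x^2 + (1489/16)x + 703/8


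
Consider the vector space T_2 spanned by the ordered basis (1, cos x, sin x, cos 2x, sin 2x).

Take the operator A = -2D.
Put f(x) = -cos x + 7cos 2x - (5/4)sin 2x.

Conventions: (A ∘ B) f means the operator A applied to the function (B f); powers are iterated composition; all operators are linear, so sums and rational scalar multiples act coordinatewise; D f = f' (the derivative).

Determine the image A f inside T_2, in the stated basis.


D f = sin x - (5/2)cos 2x - 14sin 2x
(-2D) f = -2sin x + 5cos 2x + 28sin 2x

the image equals g(x) = -2sin x + 5cos 2x + 28sin 2x


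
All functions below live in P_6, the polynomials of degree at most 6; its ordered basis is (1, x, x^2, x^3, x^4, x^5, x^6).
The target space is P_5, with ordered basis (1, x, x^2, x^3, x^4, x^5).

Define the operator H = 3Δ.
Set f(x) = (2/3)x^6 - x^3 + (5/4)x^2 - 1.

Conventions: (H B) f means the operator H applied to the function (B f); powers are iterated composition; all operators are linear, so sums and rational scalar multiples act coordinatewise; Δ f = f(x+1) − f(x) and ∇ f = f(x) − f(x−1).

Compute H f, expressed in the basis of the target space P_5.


the result is g(x) = 12x^5 + 30x^4 + 40x^3 + 21x^2 + (21/2)x + 11/4

Δ f = 4x^5 + 10x^4 + (40/3)x^3 + 7x^2 + (7/2)x + 11/12
(3Δ) f = 12x^5 + 30x^4 + 40x^3 + 21x^2 + (21/2)x + 11/4


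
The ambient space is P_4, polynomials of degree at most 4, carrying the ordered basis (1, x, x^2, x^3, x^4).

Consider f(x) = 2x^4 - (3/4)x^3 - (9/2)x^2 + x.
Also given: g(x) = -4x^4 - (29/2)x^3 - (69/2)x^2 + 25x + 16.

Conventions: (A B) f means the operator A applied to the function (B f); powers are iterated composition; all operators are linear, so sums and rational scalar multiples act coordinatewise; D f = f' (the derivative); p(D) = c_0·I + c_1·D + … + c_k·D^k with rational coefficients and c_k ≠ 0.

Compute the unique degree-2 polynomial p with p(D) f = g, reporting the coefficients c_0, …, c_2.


p(D) = -2·I − 2·D − 2·D^2, i.e. c_0 = -2, c_1 = -2, c_2 = -2

D^0 f = 2x^4 - (3/4)x^3 - (9/2)x^2 + x
D^1 f = 8x^3 - (9/4)x^2 - 9x + 1
D^2 f = 24x^2 - (9/2)x - 9
matching coefficients of g against c_0 f + c_1 Df + … from the top degree down determines the c_i
solution: c_0 = -2, c_1 = -2, c_2 = -2


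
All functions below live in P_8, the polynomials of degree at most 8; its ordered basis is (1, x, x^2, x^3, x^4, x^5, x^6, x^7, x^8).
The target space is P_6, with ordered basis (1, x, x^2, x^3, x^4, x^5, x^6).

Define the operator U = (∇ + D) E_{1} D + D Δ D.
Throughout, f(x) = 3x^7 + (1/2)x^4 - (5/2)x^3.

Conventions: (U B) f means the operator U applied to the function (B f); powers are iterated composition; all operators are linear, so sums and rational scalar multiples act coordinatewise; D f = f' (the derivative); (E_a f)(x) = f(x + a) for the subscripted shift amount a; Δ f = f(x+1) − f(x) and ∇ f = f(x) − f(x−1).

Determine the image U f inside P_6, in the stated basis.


D f = 21x^6 + 2x^3 - (15/2)x^2
E_{1} D f = 21x^6 + 126x^5 + 315x^4 + 422x^3 + (627/2)x^2 + 117x + 31/2
∇ (E_{1} D) f = 126x^5 + 315x^4 + 420x^3 + 321x^2 + 117x + 31/2
D (E_{1} D) f = 126x^5 + 630x^4 + 1260x^3 + 1266x^2 + 627x + 117
(∇ + D) (E_{1} D) f = 252x^5 + 945x^4 + 1680x^3 + 1587x^2 + 744x + 265/2
D f = 21x^6 + 2x^3 - (15/2)x^2
Δ D f = 126x^5 + 315x^4 + 420x^3 + 321x^2 + 117x + 31/2
D Δ D f = 630x^4 + 1260x^3 + 1260x^2 + 642x + 117
((∇ + D) E_{1} D + D Δ D) f = 252x^5 + 1575x^4 + 2940x^3 + 2847x^2 + 1386x + 499/2

the result is g(x) = 252x^5 + 1575x^4 + 2940x^3 + 2847x^2 + 1386x + 499/2
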